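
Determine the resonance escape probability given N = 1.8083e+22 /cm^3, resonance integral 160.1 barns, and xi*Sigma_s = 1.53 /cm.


p = exp(-N * I * 1e-24 / (xi*Sigma_s))
p = exp(-1.8083e+22 * 160.1 * 1e-24 / 1.53)
p = 0.15074

0.15074


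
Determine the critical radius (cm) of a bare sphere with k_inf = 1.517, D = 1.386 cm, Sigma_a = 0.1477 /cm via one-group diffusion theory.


L^2 = D / Sigma_a = 1.386 / 0.1477 = 9.383886 cm^2
B_m^2 = (k_inf - 1) / L^2 = (1.517 - 1) / 9.383886 = 0.05509445 /cm^2
For a bare sphere: B_g = pi/R, so R_c = pi / sqrt(B_m^2)
R_c = pi / sqrt(0.05509445) = 13.384 cm

13.384


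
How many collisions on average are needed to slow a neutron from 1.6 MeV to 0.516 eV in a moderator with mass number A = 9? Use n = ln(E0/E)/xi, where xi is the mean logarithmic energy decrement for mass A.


xi = 1 + (A-1)^2/(2A)*ln((A-1)/(A+1)) = 0.2066007 (for A = 9)
n = ln(E0/E) / xi
n = ln(1.6e6 / 0.516) / 0.2066007
n = ln(3.100775e+06) / 0.2066007 = 72.348

72.348


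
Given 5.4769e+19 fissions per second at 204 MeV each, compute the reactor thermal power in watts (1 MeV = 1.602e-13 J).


P = fission_rate * E_MeV * 1.602e-13
P = 5.4769e+19 * 204 * 1.602e-13
P = 1.7899e+09 W

1.7899e+09


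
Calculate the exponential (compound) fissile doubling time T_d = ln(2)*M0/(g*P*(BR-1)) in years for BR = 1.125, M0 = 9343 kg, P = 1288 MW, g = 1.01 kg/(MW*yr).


Breeding gain G = BR - 1 = 1.125 - 1 = 0.125
Fissile production rate = g * P * G = 1.01 * 1288 * 0.125 = 162.61 kg/yr
T_d = ln(2) * M0 / (g * P * G)
T_d = ln(2) * 9343 / 162.61 = 39.826 yr

39.826


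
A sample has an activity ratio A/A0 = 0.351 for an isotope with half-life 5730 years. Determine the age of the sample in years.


lambda = ln(2) / t_half = ln(2) / 5730 = 1.209681e-04 /yr
t = -ln(A/A0) / lambda
t = -ln(0.351) / 1.209681e-04
t = 8654.9 yr

8654.9


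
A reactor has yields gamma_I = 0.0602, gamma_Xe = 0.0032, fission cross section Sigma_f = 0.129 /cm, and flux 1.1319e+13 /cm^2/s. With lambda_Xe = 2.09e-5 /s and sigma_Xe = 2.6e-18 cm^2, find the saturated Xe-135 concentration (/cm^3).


Xe_eq = (gamma_I + gamma_Xe) * Sigma_f * phi / (lambda_Xe + sigma_Xe * phi)
Numerator = (0.0602 + 0.0032) * 0.129 * 1.1319e+13 = 9.257357e+10
Denominator = 2.09e-5 + 2.6e-18 * 1.1319e+13 = 5.032940e-05
Xe_eq = 9.257357e+10 / 5.032940e-05 = 1.8394e+15 /cm^3

1.8394e+15


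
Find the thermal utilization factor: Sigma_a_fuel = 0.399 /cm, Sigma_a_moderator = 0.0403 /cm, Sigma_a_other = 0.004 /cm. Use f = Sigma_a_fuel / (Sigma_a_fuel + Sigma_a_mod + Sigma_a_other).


f = Sigma_a_fuel / (Sigma_a_fuel + Sigma_a_mod + Sigma_a_other)
f = 0.399 / (0.399 + 0.0403 + 0.004)
f = 0.90007

0.90007


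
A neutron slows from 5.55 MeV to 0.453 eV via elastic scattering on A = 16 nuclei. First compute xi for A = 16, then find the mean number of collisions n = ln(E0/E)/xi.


xi = 1 + (A-1)^2/(2A)*ln((A-1)/(A+1)) = 0.1199467 (for A = 16)
n = ln(E0/E) / xi
n = ln(5.55e6 / 0.453) / 0.1199467
n = ln(1.225166e+07) / 0.1199467 = 136.07

136.07


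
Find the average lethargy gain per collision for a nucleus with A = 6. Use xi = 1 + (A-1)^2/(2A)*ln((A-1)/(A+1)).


xi = 1 + (A-1)^2/(2A) * ln((A-1)/(A+1))
xi = 1 + (6-1)^2/(2*6) * ln((6-1)/(6 +1))
xi = 0.29902

0.29902


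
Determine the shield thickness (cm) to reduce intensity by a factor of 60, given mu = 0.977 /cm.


x = ln(factor) / mu
x = ln(60) / 0.977
x = 4.1907 cm

4.1907


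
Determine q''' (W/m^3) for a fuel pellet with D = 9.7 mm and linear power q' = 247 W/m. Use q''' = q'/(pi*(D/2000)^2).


r = D / 2 / 1000 = 9.7 / 2 / 1000 = 0.00485 m
q''' = q' / (pi * r^2)
q''' = 247 / (pi * 0.00485^2)
q''' = 3.3424e+06 W/m^3

3.3424e+06


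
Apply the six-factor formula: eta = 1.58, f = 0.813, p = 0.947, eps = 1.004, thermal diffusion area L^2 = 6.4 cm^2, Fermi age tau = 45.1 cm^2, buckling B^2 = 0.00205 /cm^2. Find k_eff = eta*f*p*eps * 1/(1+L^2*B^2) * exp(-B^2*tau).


k_inf = eta*f*p*eps = 1.58*0.813*0.947*1.004 = 1.221325
P_TNL = 1/(1 + L^2*B^2) = 1/(1 + 6.4*0.00205) = 0.9870499
P_FNL = exp(-B^2*tau) = exp(-0.00205*45.1) = 0.9116902
k_eff = k_inf * P_TNL * P_FNL = 1.221325 * 0.9870499 * 0.9116902
k_eff = 1.0991

1.0991


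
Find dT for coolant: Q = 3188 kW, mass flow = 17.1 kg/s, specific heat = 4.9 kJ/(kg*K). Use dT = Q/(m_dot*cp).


dT = Q / (m_dot * cp)
dT = 3188 / (17.1 * 4.9)
dT = 38.047 C

38.047


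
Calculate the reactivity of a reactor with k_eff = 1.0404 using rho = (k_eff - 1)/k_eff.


rho = (k_eff - 1) / k_eff
rho = (1.0404 - 1) / 1.0404
rho = 0.038831

0.038831


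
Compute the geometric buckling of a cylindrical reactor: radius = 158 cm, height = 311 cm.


B^2 = (2.405/R)^2 + (pi/H)^2
B^2 = (2.405/158)^2 + (pi/311)^2
B^2 = 3.3374e-04 /cm^2

3.3374e-04


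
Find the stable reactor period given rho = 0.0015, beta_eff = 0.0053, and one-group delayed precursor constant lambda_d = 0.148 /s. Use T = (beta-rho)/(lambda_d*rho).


T = (beta - rho) / (lambda_d * rho)
T = (0.0053 - 0.0015) / (0.148 * 0.0015)
T = 17.117 s

17.117


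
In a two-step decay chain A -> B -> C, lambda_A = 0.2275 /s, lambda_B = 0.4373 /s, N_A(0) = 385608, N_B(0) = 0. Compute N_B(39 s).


N_B(t) = lambda_A * N_A0 / (lambda_B - lambda_A) * [exp(-lambda_A*t) - exp(-lambda_B*t)]
exp(-0.2275*39) = 1.401917e-04; exp(-0.4373*39) = 3.919565e-08
N_B = 0.2275 * 385608 / (0.4373 - 0.2275) * (1.401917e-04 - 3.919565e-08)
N_B = 58.603

58.603


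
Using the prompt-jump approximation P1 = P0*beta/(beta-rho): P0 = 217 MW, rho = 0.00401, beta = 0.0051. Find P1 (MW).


P1/P0 = beta / (beta - rho)
P1/P0 = 0.0051 / (0.0051 - 0.00401) = 4.678899
P1 = 217 * 4.678899 = 1015.3 MW

1015.3


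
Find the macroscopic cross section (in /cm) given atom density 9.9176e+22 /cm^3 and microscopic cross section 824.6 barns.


Sigma = N * sigma_barns * 1e-24
Sigma = 9.9176e+22 * 824.6 * 1e-24
Sigma = 81.781 /cm

81.781


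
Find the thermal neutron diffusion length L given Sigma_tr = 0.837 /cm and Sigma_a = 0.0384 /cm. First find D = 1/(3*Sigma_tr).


D = 1 / (3 * Sigma_tr) = 1 / (3 * 0.837) = 0.3982477 cm
L = sqrt(D / Sigma_a)
L = sqrt(0.3982477 / 0.0384)
L = 3.2204 cm

3.2204


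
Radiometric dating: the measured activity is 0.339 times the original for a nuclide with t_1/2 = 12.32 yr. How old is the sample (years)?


lambda = ln(2) / t_half = ln(2) / 12.32 = 0.05626195 /yr
t = -ln(A/A0) / lambda
t = -ln(0.339) / 0.05626195
t = 19.227 yr

19.227


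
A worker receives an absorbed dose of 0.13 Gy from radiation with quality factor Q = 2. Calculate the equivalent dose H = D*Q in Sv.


H = D * Q
H = 0.13 * 2
H = 0.26000 Sv

0.26000


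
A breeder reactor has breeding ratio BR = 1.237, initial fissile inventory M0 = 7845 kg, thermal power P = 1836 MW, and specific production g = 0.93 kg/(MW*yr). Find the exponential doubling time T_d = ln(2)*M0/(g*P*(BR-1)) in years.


Breeding gain G = BR - 1 = 1.237 - 1 = 0.237
Fissile production rate = g * P * G = 0.93 * 1836 * 0.237 = 404.67276 kg/yr
T_d = ln(2) * M0 / (g * P * G)
T_d = ln(2) * 7845 / 404.67276 = 13.437 yr

13.437


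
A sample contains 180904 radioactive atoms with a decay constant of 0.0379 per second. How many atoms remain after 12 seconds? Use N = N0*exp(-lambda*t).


N = N0 * exp(-lambda * t)
N = 180904 * exp(-0.0379 * 12)
N = 114797

114797


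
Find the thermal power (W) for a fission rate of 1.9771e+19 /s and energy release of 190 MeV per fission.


P = fission_rate * E_MeV * 1.602e-13
P = 1.9771e+19 * 190 * 1.602e-13
P = 6.0179e+08 W

6.0179e+08


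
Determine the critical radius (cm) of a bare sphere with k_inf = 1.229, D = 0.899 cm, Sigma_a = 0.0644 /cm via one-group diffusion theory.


L^2 = D / Sigma_a = 0.899 / 0.0644 = 13.95963 cm^2
B_m^2 = (k_inf - 1) / L^2 = (1.229 - 1) / 13.95963 = 0.01640445 /cm^2
For a bare sphere: B_g = pi/R, so R_c = pi / sqrt(B_m^2)
R_c = pi / sqrt(0.01640445) = 24.528 cm

24.528


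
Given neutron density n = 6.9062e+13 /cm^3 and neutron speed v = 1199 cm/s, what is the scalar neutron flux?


phi = n * v
phi = 6.9062e+13 * 1199
phi = 8.2805e+16 /cm^2/s

8.2805e+16


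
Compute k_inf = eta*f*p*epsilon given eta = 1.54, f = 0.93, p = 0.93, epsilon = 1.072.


k_inf = eta * f * p * epsilon
k_inf = 1.54 * 0.93 * 0.93 * 1.072
k_inf = 1.4278

1.4278


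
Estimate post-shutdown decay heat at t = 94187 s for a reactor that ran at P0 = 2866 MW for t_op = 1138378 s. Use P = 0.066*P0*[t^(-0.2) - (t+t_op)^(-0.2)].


P/P0 = 0.066 * [t^(-0.2) - (t + t_op)^(-0.2)]
P/P0 = 0.066 * [94187^(-0.2) - (94187 + 1138378)^(-0.2)]
P/P0 = 0.066 * [0.1012050 - 0.06051152] = 0.002685770
P = 2866 * 0.002685770 = 7.6974 MW

7.6974


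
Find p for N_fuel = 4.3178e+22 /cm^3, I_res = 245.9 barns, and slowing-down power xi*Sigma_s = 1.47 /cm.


p = exp(-N * I * 1e-24 / (xi*Sigma_s))
p = exp(-4.3178e+22 * 245.9 * 1e-24 / 1.47)
p = 7.2978e-04

7.2978e-04


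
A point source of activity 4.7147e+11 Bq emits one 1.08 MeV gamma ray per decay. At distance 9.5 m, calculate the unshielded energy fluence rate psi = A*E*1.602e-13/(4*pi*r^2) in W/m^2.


psi = A * E * 1.602e-13 / (4*pi*r^2)
psi = 4.7147e+11 * 1.08 * 1.602e-13 / (4*pi*9.5^2)
psi = 7.1926e-05 W/m^2

7.1926e-05


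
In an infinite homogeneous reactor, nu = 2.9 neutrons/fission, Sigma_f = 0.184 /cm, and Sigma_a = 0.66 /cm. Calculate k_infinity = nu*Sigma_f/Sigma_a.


k_inf = nu * Sigma_f / Sigma_a
k_inf = 2.9 * 0.184 / 0.66
k_inf = 0.80848

0.80848


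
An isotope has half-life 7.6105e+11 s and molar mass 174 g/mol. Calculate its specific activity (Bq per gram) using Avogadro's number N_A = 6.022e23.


lambda = ln(2) / t_half = ln(2) / 7.6105e+11 = 9.107775e-13 /s
SA = lambda * N_A / M
SA = 9.107775e-13 * 6.022e23 / 174
SA = 3.1521e+09 Bq/g

3.1521e+09


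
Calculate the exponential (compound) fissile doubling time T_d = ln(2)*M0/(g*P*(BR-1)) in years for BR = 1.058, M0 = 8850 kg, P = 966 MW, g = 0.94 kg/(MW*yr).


Breeding gain G = BR - 1 = 1.058 - 1 = 0.058
Fissile production rate = g * P * G = 0.94 * 966 * 0.058 = 52.66632 kg/yr
T_d = ln(2) * M0 / (g * P * G)
T_d = ln(2) * 8850 / 52.66632 = 116.48 yr

116.48


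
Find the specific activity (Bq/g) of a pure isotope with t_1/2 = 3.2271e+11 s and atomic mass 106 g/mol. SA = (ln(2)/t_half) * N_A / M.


lambda = ln(2) / t_half = ln(2) / 3.2271e+11 = 2.147895e-12 /s
SA = lambda * N_A / M
SA = 2.147895e-12 * 6.022e23 / 106
SA = 1.2202e+10 Bq/g

1.2202e+10


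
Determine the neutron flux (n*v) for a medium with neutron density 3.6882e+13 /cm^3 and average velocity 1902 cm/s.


phi = n * v
phi = 3.6882e+13 * 1902
phi = 7.0150e+16 /cm^2/s

7.0150e+16


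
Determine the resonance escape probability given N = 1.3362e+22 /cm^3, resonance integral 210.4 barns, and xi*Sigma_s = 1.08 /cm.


p = exp(-N * I * 1e-24 / (xi*Sigma_s))
p = exp(-1.3362e+22 * 210.4 * 1e-24 / 1.08)
p = 0.074043

0.074043


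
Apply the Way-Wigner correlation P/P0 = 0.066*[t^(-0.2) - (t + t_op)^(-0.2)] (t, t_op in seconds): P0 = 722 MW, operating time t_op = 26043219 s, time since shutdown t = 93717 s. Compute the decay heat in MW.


P/P0 = 0.066 * [t^(-0.2) - (t + t_op)^(-0.2)]
P/P0 = 0.066 * [93717^(-0.2) - (93717 + 26043219)^(-0.2)]
P/P0 = 0.066 * [0.1013063 - 0.03285104] = 0.004518047
P = 722 * 0.004518047 = 3.2620 MW

3.2620


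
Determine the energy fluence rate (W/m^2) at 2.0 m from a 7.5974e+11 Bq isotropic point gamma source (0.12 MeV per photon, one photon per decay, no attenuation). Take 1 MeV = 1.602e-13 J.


psi = A * E * 1.602e-13 / (4*pi*r^2)
psi = 7.5974e+11 * 0.12 * 1.602e-13 / (4*pi*2.0^2)
psi = 2.9056e-04 W/m^2

2.9056e-04


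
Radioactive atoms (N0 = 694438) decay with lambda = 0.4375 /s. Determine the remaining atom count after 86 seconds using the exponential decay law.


N = N0 * exp(-lambda * t)
N = 694438 * exp(-0.4375 * 86)
N = 3.1718e-11

3.1718e-11


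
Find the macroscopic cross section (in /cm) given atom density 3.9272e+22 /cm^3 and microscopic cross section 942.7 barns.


Sigma = N * sigma_barns * 1e-24
Sigma = 3.9272e+22 * 942.7 * 1e-24
Sigma = 37.022 /cm

37.022


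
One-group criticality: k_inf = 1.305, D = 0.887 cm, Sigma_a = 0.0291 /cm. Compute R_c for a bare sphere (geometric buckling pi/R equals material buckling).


L^2 = D / Sigma_a = 0.887 / 0.0291 = 30.48110 cm^2
B_m^2 = (k_inf - 1) / L^2 = (1.305 - 1) / 30.48110 = 0.01000620 /cm^2
For a bare sphere: B_g = pi/R, so R_c = pi / sqrt(B_m^2)
R_c = pi / sqrt(0.01000620) = 31.406 cm

31.406


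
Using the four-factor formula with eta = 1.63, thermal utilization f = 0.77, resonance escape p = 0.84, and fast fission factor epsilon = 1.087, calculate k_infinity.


k_inf = eta * f * p * epsilon
k_inf = 1.63 * 0.77 * 0.84 * 1.087
k_inf = 1.1460

1.1460


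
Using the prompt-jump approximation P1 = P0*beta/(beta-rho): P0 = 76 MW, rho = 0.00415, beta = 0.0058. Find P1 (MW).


P1/P0 = beta / (beta - rho)
P1/P0 = 0.0058 / (0.0058 - 0.00415) = 3.515152
P1 = 76 * 3.515152 = 267.15 MW

267.15


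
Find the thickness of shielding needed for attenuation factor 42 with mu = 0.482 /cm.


x = ln(factor) / mu
x = ln(42) / 0.482
x = 7.7545 cm

7.7545


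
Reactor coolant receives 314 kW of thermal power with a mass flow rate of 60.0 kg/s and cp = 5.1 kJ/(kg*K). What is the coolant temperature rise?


dT = Q / (m_dot * cp)
dT = 314 / (60.0 * 5.1)
dT = 1.0261 C

1.0261


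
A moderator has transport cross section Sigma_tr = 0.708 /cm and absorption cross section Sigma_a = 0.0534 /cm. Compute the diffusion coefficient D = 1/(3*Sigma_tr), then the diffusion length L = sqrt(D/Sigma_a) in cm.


D = 1 / (3 * Sigma_tr) = 1 / (3 * 0.708) = 0.4708098 cm
L = sqrt(D / Sigma_a)
L = sqrt(0.4708098 / 0.0534)
L = 2.9693 cm

2.9693


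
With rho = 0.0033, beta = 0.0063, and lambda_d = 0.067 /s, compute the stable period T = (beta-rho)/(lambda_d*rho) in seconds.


T = (beta - rho) / (lambda_d * rho)
T = (0.0063 - 0.0033) / (0.067 * 0.0033)
T = 13.569 s

13.569


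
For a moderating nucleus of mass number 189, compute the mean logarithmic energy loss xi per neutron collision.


xi = 1 + (A-1)^2/(2A) * ln((A-1)/(A+1))
xi = 1 + (189-1)^2/(2*189) * ln((189-1)/(189 +1))
xi = 0.010545

0.010545


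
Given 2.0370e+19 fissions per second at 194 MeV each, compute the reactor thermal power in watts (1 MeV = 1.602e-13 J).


P = fission_rate * E_MeV * 1.602e-13
P = 2.0370e+19 * 194 * 1.602e-13
P = 6.3308e+08 W

6.3308e+08


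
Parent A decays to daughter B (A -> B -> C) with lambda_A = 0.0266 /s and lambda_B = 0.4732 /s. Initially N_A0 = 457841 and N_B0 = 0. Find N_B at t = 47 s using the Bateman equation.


N_B(t) = lambda_A * N_A0 / (lambda_B - lambda_A) * [exp(-lambda_A*t) - exp(-lambda_B*t)]
exp(-0.0266*47) = 0.2864475; exp(-0.4732*47) = 2.193396e-10
N_B = 0.0266 * 457841 / (0.4732 - 0.0266) * (0.2864475 - 2.193396e-10)
N_B = 7811.3

7811.3


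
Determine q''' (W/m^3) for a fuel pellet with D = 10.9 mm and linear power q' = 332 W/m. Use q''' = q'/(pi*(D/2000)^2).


r = D / 2 / 1000 = 10.9 / 2 / 1000 = 0.00545 m
q''' = q' / (pi * r^2)
q''' = 332 / (pi * 0.00545^2)
q''' = 3.5579e+06 W/m^3

3.5579e+06


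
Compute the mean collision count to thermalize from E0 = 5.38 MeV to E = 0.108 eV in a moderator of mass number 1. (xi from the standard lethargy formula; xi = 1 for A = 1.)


xi = 1 + (A-1)^2/(2A)*ln((A-1)/(A+1)) = 1 (for A = 1)
n = ln(E0/E) / xi
n = ln(5.38e6 / 0.108) / 1
n = ln(4.981481e+07) / 1 = 17.724

17.724


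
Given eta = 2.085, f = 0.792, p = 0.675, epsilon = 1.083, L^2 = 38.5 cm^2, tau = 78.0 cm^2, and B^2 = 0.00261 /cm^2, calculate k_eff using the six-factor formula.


k_inf = eta*f*p*eps = 2.085*0.792*0.675*1.083 = 1.207156
P_TNL = 1/(1 + L^2*B^2) = 1/(1 + 38.5*0.00261) = 0.9086903
P_FNL = exp(-B^2*tau) = exp(-0.00261*78.0) = 0.8158049
k_eff = k_inf * P_TNL * P_FNL = 1.207156 * 0.9086903 * 0.8158049
k_eff = 0.89488

0.89488


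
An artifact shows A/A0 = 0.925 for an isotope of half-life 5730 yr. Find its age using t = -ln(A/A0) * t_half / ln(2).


lambda = ln(2) / t_half = ln(2) / 5730 = 1.209681e-04 /yr
t = -ln(A/A0) / lambda
t = -ln(0.925) / 1.209681e-04
t = 644.48 yr

644.48


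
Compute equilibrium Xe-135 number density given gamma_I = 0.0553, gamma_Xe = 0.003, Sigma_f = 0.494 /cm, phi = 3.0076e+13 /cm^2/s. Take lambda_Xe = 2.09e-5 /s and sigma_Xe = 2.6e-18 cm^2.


Xe_eq = (gamma_I + gamma_Xe) * Sigma_f * phi / (lambda_Xe + sigma_Xe * phi)
Numerator = (0.0553 + 0.003) * 0.494 * 3.0076e+13 = 8.661948e+11
Denominator = 2.09e-5 + 2.6e-18 * 3.0076e+13 = 9.909760e-05
Xe_eq = 8.661948e+11 / 9.909760e-05 = 8.7408e+15 /cm^3

8.7408e+15


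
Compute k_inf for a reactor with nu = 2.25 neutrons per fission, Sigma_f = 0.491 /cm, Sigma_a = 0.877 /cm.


k_inf = nu * Sigma_f / Sigma_a
k_inf = 2.25 * 0.491 / 0.877
k_inf = 1.2597

1.2597


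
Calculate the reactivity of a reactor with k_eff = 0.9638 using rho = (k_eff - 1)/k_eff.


rho = (k_eff - 1) / k_eff
rho = (0.9638 - 1) / 0.9638
rho = -0.037560

-0.037560


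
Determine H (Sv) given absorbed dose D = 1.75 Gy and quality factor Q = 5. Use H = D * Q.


H = D * Q
H = 1.75 * 5
H = 8.7500 Sv

8.7500


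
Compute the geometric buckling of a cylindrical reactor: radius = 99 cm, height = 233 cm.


B^2 = (2.405/R)^2 + (pi/H)^2
B^2 = (2.405/99)^2 + (pi/233)^2
B^2 = 7.7194e-04 /cm^2

7.7194e-04


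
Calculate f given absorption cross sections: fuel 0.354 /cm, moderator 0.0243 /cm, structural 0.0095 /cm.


f = Sigma_a_fuel / (Sigma_a_fuel + Sigma_a_mod + Sigma_a_other)
f = 0.354 / (0.354 + 0.0243 + 0.0095)
f = 0.91284

0.91284


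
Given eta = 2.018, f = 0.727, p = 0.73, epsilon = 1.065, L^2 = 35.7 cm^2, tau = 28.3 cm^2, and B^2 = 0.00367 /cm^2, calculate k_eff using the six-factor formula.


k_inf = eta*f*p*eps = 2.018*0.727*0.73*1.065 = 1.140586
P_TNL = 1/(1 + L^2*B^2) = 1/(1 + 35.7*0.00367) = 0.8841584
P_FNL = exp(-B^2*tau) = exp(-0.00367*28.3) = 0.9013506
k_eff = k_inf * P_TNL * P_FNL = 1.140586 * 0.8841584 * 0.9013506
k_eff = 0.90897

0.90897


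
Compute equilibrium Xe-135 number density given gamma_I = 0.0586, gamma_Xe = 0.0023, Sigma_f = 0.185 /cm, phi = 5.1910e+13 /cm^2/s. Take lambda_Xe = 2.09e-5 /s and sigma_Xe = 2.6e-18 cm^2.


Xe_eq = (gamma_I + gamma_Xe) * Sigma_f * phi / (lambda_Xe + sigma_Xe * phi)
Numerator = (0.0586 + 0.0023) * 0.185 * 5.1910e+13 = 5.848440e+11
Denominator = 2.09e-5 + 2.6e-18 * 5.1910e+13 = 1.558660e-04
Xe_eq = 5.848440e+11 / 1.558660e-04 = 3.7522e+15 /cm^3

3.7522e+15


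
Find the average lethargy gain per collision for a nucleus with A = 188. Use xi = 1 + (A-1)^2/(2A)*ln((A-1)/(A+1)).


xi = 1 + (A-1)^2/(2A) * ln((A-1)/(A+1))
xi = 1 + (188-1)^2/(2*188) * ln((188-1)/(188 +1))
xi = 0.010601

0.010601


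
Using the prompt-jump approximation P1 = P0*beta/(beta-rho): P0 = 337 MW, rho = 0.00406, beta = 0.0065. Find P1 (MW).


P1/P0 = beta / (beta - rho)
P1/P0 = 0.0065 / (0.0065 - 0.00406) = 2.663934
P1 = 337 * 2.663934 = 897.75 MW

897.75


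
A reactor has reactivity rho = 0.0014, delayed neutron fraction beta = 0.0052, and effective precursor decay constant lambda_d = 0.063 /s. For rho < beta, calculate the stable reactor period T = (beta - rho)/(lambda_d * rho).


T = (beta - rho) / (lambda_d * rho)
T = (0.0052 - 0.0014) / (0.063 * 0.0014)
T = 43.084 s

43.084


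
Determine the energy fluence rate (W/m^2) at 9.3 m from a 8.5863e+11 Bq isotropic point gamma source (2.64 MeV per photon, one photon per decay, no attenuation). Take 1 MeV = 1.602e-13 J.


psi = A * E * 1.602e-13 / (4*pi*r^2)
psi = 8.5863e+11 * 2.64 * 1.602e-13 / (4*pi*9.3^2)
psi = 3.3412e-04 W/m^2

3.3412e-04


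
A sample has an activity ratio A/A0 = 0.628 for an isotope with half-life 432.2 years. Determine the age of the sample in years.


lambda = ln(2) / t_half = ln(2) / 432.2 = 0.001603765 /yr
t = -ln(A/A0) / lambda
t = -ln(0.628) / 0.001603765
t = 290.08 yr

290.08


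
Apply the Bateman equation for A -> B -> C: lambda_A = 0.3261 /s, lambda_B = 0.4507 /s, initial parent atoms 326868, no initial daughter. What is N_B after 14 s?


N_B(t) = lambda_A * N_A0 / (lambda_B - lambda_A) * [exp(-lambda_A*t) - exp(-lambda_B*t)]
exp(-0.3261*14) = 0.01040572; exp(-0.4507*14) = 0.001818397
N_B = 0.3261 * 326868 / (0.4507 - 0.3261) * (0.01040572 - 0.001818397)
N_B = 7346.2

7346.2


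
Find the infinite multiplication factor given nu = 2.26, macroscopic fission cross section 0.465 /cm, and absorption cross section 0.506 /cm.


k_inf = nu * Sigma_f / Sigma_a
k_inf = 2.26 * 0.465 / 0.506
k_inf = 2.0769

2.0769


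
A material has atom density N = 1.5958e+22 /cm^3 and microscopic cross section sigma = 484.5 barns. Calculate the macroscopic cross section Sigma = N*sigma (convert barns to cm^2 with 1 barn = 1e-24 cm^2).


Sigma = N * sigma_barns * 1e-24
Sigma = 1.5958e+22 * 484.5 * 1e-24
Sigma = 7.7317 /cm

7.7317


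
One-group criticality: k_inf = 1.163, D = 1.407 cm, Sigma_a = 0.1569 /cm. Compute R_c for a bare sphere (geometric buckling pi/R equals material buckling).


L^2 = D / Sigma_a = 1.407 / 0.1569 = 8.967495 cm^2
B_m^2 = (k_inf - 1) / L^2 = (1.163 - 1) / 8.967495 = 0.01817676 /cm^2
For a bare sphere: B_g = pi/R, so R_c = pi / sqrt(B_m^2)
R_c = pi / sqrt(0.01817676) = 23.302 cm

23.302


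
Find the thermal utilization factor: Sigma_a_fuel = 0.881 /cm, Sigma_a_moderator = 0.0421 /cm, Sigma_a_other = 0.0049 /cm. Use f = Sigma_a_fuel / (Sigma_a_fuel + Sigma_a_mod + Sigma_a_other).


f = Sigma_a_fuel / (Sigma_a_fuel + Sigma_a_mod + Sigma_a_other)
f = 0.881 / (0.881 + 0.0421 + 0.0049)
f = 0.94935

0.94935


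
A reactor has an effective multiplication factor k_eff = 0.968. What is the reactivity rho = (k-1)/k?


rho = (k_eff - 1) / k_eff
rho = (0.968 - 1) / 0.968
rho = -0.033058

-0.033058


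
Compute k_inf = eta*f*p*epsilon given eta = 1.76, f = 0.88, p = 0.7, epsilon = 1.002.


k_inf = eta * f * p * epsilon
k_inf = 1.76 * 0.88 * 0.7 * 1.002
k_inf = 1.0863

1.0863


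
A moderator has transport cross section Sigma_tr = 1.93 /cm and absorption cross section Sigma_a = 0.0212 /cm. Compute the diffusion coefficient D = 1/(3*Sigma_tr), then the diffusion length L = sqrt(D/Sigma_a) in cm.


D = 1 / (3 * Sigma_tr) = 1 / (3 * 1.93) = 0.1727116 cm
L = sqrt(D / Sigma_a)
L = sqrt(0.1727116 / 0.0212)
L = 2.8543 cm

2.8543


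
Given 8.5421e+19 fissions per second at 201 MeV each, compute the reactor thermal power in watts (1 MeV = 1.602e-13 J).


P = fission_rate * E_MeV * 1.602e-13
P = 8.5421e+19 * 201 * 1.602e-13
P = 2.7506e+09 W

2.7506e+09


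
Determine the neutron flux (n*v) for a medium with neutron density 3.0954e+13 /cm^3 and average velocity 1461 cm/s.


phi = n * v
phi = 3.0954e+13 * 1461
phi = 4.5224e+16 /cm^2/s

4.5224e+16


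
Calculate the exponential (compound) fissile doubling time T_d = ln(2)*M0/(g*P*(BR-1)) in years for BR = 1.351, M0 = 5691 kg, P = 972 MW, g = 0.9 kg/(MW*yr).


Breeding gain G = BR - 1 = 1.351 - 1 = 0.351
Fissile production rate = g * P * G = 0.9 * 972 * 0.351 = 307.0548 kg/yr
T_d = ln(2) * M0 / (g * P * G)
T_d = ln(2) * 5691 / 307.0548 = 12.847 yr

12.847


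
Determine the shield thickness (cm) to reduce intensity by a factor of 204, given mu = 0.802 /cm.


x = ln(factor) / mu
x = ln(204) / 0.802
x = 6.6311 cm

6.6311


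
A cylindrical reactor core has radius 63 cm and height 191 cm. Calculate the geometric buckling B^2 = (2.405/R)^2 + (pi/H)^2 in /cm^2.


B^2 = (2.405/R)^2 + (pi/H)^2
B^2 = (2.405/63)^2 + (pi/191)^2
B^2 = 0.0017278 /cm^2

0.0017278


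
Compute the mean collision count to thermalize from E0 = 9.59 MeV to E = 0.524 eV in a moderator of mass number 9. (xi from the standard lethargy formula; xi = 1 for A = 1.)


xi = 1 + (A-1)^2/(2A)*ln((A-1)/(A+1)) = 0.2066007 (for A = 9)
n = ln(E0/E) / xi
n = ln(9.59e6 / 0.524) / 0.2066007
n = ln(1.830153e+07) / 0.2066007 = 80.941

80.941


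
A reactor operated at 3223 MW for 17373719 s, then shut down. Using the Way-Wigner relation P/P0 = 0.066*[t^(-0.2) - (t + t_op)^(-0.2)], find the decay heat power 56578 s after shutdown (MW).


P/P0 = 0.066 * [t^(-0.2) - (t + t_op)^(-0.2)]
P/P0 = 0.066 * [56578^(-0.2) - (56578 + 17373719)^(-0.2)]
P/P0 = 0.066 * [0.1120651 - 0.03562370] = 0.005045132
P = 3223 * 0.005045132 = 16.260 MW

16.260


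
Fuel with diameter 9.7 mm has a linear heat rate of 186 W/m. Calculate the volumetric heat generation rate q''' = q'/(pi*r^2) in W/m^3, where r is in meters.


r = D / 2 / 1000 = 9.7 / 2 / 1000 = 0.00485 m
q''' = q' / (pi * r^2)
q''' = 186 / (pi * 0.00485^2)
q''' = 2.5170e+06 W/m^3

2.5170e+06


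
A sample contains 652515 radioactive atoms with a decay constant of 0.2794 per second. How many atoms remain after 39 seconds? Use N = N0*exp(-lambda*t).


N = N0 * exp(-lambda * t)
N = 652515 * exp(-0.2794 * 39)
N = 12.085

12.085


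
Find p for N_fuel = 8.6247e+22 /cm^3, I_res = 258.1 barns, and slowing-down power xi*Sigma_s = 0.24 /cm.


p = exp(-N * I * 1e-24 / (xi*Sigma_s))
p = exp(-8.6247e+22 * 258.1 * 1e-24 / 0.24)
p = 5.2306e-41

5.2306e-41


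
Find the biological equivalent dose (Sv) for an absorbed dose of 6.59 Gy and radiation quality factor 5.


H = D * Q
H = 6.59 * 5
H = 32.950 Sv

32.950


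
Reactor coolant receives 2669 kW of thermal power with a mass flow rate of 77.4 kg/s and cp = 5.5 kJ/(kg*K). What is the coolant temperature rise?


dT = Q / (m_dot * cp)
dT = 2669 / (77.4 * 5.5)
dT = 6.2697 C

6.2697


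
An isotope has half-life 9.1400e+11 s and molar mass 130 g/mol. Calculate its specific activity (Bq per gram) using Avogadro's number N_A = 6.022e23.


lambda = ln(2) / t_half = ln(2) / 9.1400e+11 = 7.583667e-13 /s
SA = lambda * N_A / M
SA = 7.583667e-13 * 6.022e23 / 130
SA = 3.5130e+09 Bq/g

3.5130e+09


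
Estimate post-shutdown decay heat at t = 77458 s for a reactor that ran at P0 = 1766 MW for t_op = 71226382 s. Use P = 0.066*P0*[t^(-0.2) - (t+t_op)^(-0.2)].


P/P0 = 0.066 * [t^(-0.2) - (t + t_op)^(-0.2)]
P/P0 = 0.066 * [77458^(-0.2) - (77458 + 71226382)^(-0.2)]
P/P0 = 0.066 * [0.1052414 - 0.02687679] = 0.005172064
P = 1766 * 0.005172064 = 9.1339 MW

9.1339


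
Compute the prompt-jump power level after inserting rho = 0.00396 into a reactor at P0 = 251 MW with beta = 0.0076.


P1/P0 = beta / (beta - rho)
P1/P0 = 0.0076 / (0.0076 - 0.00396) = 2.087912
P1 = 251 * 2.087912 = 524.07 MW

524.07


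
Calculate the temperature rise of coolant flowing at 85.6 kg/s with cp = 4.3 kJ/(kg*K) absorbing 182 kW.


dT = Q / (m_dot * cp)
dT = 182 / (85.6 * 4.3)
dT = 0.49446 C

0.49446


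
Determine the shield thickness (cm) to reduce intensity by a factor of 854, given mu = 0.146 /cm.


x = ln(factor) / mu
x = ln(854) / 0.146
x = 46.232 cm

46.232


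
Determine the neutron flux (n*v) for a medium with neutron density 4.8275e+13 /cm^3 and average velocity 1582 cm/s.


phi = n * v
phi = 4.8275e+13 * 1582
phi = 7.6371e+16 /cm^2/s

7.6371e+16


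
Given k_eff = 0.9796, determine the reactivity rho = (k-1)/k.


rho = (k_eff - 1) / k_eff
rho = (0.9796 - 1) / 0.9796
rho = -0.020825

-0.020825


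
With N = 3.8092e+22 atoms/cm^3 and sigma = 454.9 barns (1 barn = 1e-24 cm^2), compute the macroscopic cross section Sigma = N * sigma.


Sigma = N * sigma_barns * 1e-24
Sigma = 3.8092e+22 * 454.9 * 1e-24
Sigma = 17.328 /cm

17.328


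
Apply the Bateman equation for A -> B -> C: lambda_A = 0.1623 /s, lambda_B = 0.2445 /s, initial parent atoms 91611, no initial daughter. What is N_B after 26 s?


N_B(t) = lambda_A * N_A0 / (lambda_B - lambda_A) * [exp(-lambda_A*t) - exp(-lambda_B*t)]
exp(-0.1623*26) = 0.01470158; exp(-0.2445*26) = 0.001734563
N_B = 0.1623 * 91611 / (0.2445 - 0.1623) * (0.01470158 - 0.001734563)
N_B = 2345.5

2345.5


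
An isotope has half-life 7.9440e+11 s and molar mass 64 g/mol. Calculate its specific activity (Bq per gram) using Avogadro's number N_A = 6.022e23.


lambda = ln(2) / t_half = ln(2) / 7.9440e+11 = 8.725418e-13 /s
SA = lambda * N_A / M
SA = 8.725418e-13 * 6.022e23 / 64
SA = 8.2101e+09 Bq/g

8.2101e+09


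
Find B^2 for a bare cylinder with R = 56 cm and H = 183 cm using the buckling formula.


B^2 = (2.405/R)^2 + (pi/H)^2
B^2 = (2.405/56)^2 + (pi/183)^2
B^2 = 0.0021391 /cm^2

0.0021391


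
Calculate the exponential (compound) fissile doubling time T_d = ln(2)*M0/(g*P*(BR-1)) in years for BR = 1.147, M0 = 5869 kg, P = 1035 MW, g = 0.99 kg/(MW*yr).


Breeding gain G = BR - 1 = 1.147 - 1 = 0.147
Fissile production rate = g * P * G = 0.99 * 1035 * 0.147 = 150.62355 kg/yr
T_d = ln(2) * M0 / (g * P * G)
T_d = ln(2) * 5869 / 150.62355 = 27.008 yr

27.008


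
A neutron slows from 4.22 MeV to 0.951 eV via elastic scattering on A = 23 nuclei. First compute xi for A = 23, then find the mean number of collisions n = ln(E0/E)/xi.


xi = 1 + (A-1)^2/(2A)*ln((A-1)/(A+1)) = 0.08448899 (for A = 23)
n = ln(E0/E) / xi
n = ln(4.22e6 / 0.951) / 0.08448899
n = ln(4.437434e+06) / 0.08448899 = 181.15

181.15


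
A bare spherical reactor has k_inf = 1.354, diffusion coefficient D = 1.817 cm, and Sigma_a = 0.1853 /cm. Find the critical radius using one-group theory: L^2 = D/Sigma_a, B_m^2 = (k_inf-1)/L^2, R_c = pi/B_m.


L^2 = D / Sigma_a = 1.817 / 0.1853 = 9.805720 cm^2
B_m^2 = (k_inf - 1) / L^2 = (1.354 - 1) / 9.805720 = 0.03610138 /cm^2
For a bare sphere: B_g = pi/R, so R_c = pi / sqrt(B_m^2)
R_c = pi / sqrt(0.03610138) = 16.534 cm

16.534


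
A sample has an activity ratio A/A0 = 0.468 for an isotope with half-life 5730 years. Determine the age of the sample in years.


lambda = ln(2) / t_half = ln(2) / 5730 = 1.209681e-04 /yr
t = -ln(A/A0) / lambda
t = -ln(0.468) / 1.209681e-04
t = 6276.8 yr

6276.8


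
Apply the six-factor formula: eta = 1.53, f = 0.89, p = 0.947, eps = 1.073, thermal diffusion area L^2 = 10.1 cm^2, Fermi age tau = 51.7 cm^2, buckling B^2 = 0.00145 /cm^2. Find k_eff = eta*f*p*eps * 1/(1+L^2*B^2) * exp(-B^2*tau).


k_inf = eta*f*p*eps = 1.53*0.89*0.947*1.073 = 1.383666
P_TNL = 1/(1 + L^2*B^2) = 1/(1 + 10.1*0.00145) = 0.9855664
P_FNL = exp(-B^2*tau) = exp(-0.00145*51.7) = 0.9277760
k_eff = k_inf * P_TNL * P_FNL = 1.383666 * 0.9855664 * 0.9277760
k_eff = 1.2652

1.2652


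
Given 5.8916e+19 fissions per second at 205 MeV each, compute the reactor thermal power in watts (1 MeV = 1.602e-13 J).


P = fission_rate * E_MeV * 1.602e-13
P = 5.8916e+19 * 205 * 1.602e-13
P = 1.9349e+09 W

1.9349e+09


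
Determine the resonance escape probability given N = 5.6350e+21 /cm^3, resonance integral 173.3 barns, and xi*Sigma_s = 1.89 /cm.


p = exp(-N * I * 1e-24 / (xi*Sigma_s))
p = exp(-5.6350e+21 * 173.3 * 1e-24 / 1.89)
p = 0.59649

0.59649


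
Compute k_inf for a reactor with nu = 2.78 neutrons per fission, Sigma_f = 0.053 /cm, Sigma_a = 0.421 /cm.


k_inf = nu * Sigma_f / Sigma_a
k_inf = 2.78 * 0.053 / 0.421
k_inf = 0.34998

0.34998


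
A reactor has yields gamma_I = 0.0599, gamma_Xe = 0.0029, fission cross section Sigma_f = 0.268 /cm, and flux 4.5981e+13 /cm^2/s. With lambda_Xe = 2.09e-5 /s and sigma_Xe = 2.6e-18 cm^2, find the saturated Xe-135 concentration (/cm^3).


Xe_eq = (gamma_I + gamma_Xe) * Sigma_f * phi / (lambda_Xe + sigma_Xe * phi)
Numerator = (0.0599 + 0.0029) * 0.268 * 4.5981e+13 = 7.738786e+11
Denominator = 2.09e-5 + 2.6e-18 * 4.5981e+13 = 1.404506e-04
Xe_eq = 7.738786e+11 / 1.404506e-04 = 5.5100e+15 /cm^3

5.5100e+15


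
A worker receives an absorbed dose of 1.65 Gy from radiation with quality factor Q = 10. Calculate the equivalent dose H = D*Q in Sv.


H = D * Q
H = 1.65 * 10
H = 16.500 Sv

16.500


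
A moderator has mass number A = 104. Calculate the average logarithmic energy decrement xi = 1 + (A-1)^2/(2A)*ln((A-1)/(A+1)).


xi = 1 + (A-1)^2/(2A) * ln((A-1)/(A+1))
xi = 1 + (104-1)^2/(2*104) * ln((104-1)/(104 +1))
xi = 0.019108

0.019108


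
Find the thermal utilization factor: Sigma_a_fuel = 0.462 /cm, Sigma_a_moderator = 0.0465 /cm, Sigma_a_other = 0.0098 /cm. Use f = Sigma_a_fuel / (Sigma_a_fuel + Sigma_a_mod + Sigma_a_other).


f = Sigma_a_fuel / (Sigma_a_fuel + Sigma_a_mod + Sigma_a_other)
f = 0.462 / (0.462 + 0.0465 + 0.0098)
f = 0.89138

0.89138


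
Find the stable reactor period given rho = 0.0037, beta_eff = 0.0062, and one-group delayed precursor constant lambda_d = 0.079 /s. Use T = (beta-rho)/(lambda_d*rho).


T = (beta - rho) / (lambda_d * rho)
T = (0.0062 - 0.0037) / (0.079 * 0.0037)
T = 8.5529 s

8.5529


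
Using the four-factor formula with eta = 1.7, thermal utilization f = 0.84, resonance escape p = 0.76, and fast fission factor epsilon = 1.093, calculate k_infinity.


k_inf = eta * f * p * epsilon
k_inf = 1.7 * 0.84 * 0.76 * 1.093
k_inf = 1.1862

1.1862


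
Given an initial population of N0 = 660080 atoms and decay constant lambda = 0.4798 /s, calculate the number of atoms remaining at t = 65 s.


N = N0 * exp(-lambda * t)
N = 660080 * exp(-0.4798 * 65)
N = 1.8848e-08

1.8848e-08


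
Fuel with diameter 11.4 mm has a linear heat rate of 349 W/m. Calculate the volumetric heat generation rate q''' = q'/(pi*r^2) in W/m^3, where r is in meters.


r = D / 2 / 1000 = 11.4 / 2 / 1000 = 0.0057 m
q''' = q' / (pi * r^2)
q''' = 349 / (pi * 0.0057^2)
q''' = 3.4192e+06 W/m^3

3.4192e+06


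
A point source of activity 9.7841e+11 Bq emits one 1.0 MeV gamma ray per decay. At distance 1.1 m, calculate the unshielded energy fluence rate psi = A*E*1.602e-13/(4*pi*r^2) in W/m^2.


psi = A * E * 1.602e-13 / (4*pi*r^2)
psi = 9.7841e+11 * 1.0 * 1.602e-13 / (4*pi*1.1^2)
psi = 0.010308 W/m^2

0.010308


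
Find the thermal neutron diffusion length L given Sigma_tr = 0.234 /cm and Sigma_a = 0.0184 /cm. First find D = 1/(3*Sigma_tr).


D = 1 / (3 * Sigma_tr) = 1 / (3 * 0.234) = 1.424501 cm
L = sqrt(D / Sigma_a)
L = sqrt(1.424501 / 0.0184)
L = 8.7988 cm

8.7988


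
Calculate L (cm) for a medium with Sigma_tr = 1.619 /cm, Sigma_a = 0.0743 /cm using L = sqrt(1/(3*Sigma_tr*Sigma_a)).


D = 1 / (3 * Sigma_tr) = 1 / (3 * 1.619) = 0.2058884 cm
L = sqrt(D / Sigma_a)
L = sqrt(0.2058884 / 0.0743)
L = 1.6646 cm

1.6646


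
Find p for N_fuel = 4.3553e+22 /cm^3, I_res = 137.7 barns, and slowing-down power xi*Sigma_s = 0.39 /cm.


p = exp(-N * I * 1e-24 / (xi*Sigma_s))
p = exp(-4.3553e+22 * 137.7 * 1e-24 / 0.39)
p = 2.0971e-07

2.0971e-07


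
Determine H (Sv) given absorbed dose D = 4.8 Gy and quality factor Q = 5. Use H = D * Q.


H = D * Q
H = 4.8 * 5
H = 24.000 Sv

24.000


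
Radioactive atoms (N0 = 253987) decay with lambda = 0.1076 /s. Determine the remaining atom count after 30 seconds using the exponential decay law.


N = N0 * exp(-lambda * t)
N = 253987 * exp(-0.1076 * 30)
N = 10067

10067


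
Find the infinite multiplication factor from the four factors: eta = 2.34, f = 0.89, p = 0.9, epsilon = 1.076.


k_inf = eta * f * p * epsilon
k_inf = 2.34 * 0.89 * 0.9 * 1.076
k_inf = 2.0168

2.0168


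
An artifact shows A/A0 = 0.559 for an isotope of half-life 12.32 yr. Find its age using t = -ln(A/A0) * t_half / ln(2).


lambda = ln(2) / t_half = ln(2) / 12.32 = 0.05626195 /yr
t = -ln(A/A0) / lambda
t = -ln(0.559) / 0.05626195
t = 10.337 yr

10.337


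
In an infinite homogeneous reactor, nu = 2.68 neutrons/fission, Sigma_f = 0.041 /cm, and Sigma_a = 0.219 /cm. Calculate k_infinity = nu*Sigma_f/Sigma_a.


k_inf = nu * Sigma_f / Sigma_a
k_inf = 2.68 * 0.041 / 0.219
k_inf = 0.50174

0.50174


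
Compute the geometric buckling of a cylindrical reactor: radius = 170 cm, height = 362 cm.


B^2 = (2.405/R)^2 + (pi/H)^2
B^2 = (2.405/170)^2 + (pi/362)^2
B^2 = 2.7545e-04 /cm^2

2.7545e-04


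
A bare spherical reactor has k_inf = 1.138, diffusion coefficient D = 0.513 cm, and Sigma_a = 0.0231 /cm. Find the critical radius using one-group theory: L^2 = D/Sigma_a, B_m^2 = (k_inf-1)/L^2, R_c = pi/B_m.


L^2 = D / Sigma_a = 0.513 / 0.0231 = 22.20779 cm^2
B_m^2 = (k_inf - 1) / L^2 = (1.138 - 1) / 22.20779 = 0.006214036 /cm^2
For a bare sphere: B_g = pi/R, so R_c = pi / sqrt(B_m^2)
R_c = pi / sqrt(0.006214036) = 39.853 cm

39.853


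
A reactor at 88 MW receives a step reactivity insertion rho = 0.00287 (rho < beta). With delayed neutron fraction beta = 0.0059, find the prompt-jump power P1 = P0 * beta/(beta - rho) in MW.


P1/P0 = beta / (beta - rho)
P1/P0 = 0.0059 / (0.0059 - 0.00287) = 1.947195
P1 = 88 * 1.947195 = 171.35 MW

171.35


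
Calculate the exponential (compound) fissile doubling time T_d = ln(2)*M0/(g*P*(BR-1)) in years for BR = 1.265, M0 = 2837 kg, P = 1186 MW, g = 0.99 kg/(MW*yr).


Breeding gain G = BR - 1 = 1.265 - 1 = 0.265
Fissile production rate = g * P * G = 0.99 * 1186 * 0.265 = 311.1471 kg/yr
T_d = ln(2) * M0 / (g * P * G)
T_d = ln(2) * 2837 / 311.1471 = 6.3200 yr

6.3200


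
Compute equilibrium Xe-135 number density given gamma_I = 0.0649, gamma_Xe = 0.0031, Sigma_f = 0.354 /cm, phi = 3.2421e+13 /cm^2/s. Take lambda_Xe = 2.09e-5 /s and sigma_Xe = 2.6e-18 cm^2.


Xe_eq = (gamma_I + gamma_Xe) * Sigma_f * phi / (lambda_Xe + sigma_Xe * phi)
Numerator = (0.0649 + 0.0031) * 0.354 * 3.2421e+13 = 7.804383e+11
Denominator = 2.09e-5 + 2.6e-18 * 3.2421e+13 = 1.051946e-04
Xe_eq = 7.804383e+11 / 1.051946e-04 = 7.4190e+15 /cm^3

7.4190e+15


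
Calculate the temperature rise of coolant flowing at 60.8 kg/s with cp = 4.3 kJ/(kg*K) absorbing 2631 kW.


dT = Q / (m_dot * cp)
dT = 2631 / (60.8 * 4.3)
dT = 10.063 C

10.063


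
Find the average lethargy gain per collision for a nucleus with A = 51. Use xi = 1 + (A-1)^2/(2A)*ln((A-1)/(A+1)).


xi = 1 + (A-1)^2/(2A) * ln((A-1)/(A+1))
xi = 1 + (51-1)^2/(2*51) * ln((51-1)/(51 +1))
xi = 0.038708

0.038708


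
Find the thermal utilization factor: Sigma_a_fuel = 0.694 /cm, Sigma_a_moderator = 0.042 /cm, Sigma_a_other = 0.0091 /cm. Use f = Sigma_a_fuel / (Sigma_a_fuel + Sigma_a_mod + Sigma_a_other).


f = Sigma_a_fuel / (Sigma_a_fuel + Sigma_a_mod + Sigma_a_other)
f = 0.694 / (0.694 + 0.042 + 0.0091)
f = 0.93142

0.93142


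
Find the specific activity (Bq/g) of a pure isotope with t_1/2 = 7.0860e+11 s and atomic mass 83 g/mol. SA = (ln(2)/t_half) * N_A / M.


lambda = ln(2) / t_half = ln(2) / 7.0860e+11 = 9.781925e-13 /s
SA = lambda * N_A / M
SA = 9.781925e-13 * 6.022e23 / 83
SA = 7.0972e+09 Bq/g

7.0972e+09


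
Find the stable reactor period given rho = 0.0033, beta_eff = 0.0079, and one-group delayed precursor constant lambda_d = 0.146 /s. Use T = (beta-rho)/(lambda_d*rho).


T = (beta - rho) / (lambda_d * rho)
T = (0.0079 - 0.0033) / (0.146 * 0.0033)
T = 9.5475 s

9.5475


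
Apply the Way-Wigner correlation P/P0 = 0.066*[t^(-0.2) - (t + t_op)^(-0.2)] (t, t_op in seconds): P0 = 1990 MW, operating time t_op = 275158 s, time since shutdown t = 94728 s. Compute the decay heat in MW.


P/P0 = 0.066 * [t^(-0.2) - (t + t_op)^(-0.2)]
P/P0 = 0.066 * [94728^(-0.2) - (94728 + 275158)^(-0.2)]
P/P0 = 0.066 * [0.1010891 - 0.07698151] = 0.001591101
P = 1990 * 0.001591101 = 3.1663 MW

3.1663


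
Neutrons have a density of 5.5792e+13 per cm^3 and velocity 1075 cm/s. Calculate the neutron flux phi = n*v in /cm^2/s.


phi = n * v
phi = 5.5792e+13 * 1075
phi = 5.9976e+16 /cm^2/s

5.9976e+16


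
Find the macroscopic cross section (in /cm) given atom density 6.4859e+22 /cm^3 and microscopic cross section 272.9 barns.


Sigma = N * sigma_barns * 1e-24
Sigma = 6.4859e+22 * 272.9 * 1e-24
Sigma = 17.700 /cm

17.700


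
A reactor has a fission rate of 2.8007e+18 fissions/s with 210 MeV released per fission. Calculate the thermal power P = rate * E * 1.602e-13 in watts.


P = fission_rate * E_MeV * 1.602e-13
P = 2.8007e+18 * 210 * 1.602e-13
P = 9.4221e+07 W

9.4221e+07


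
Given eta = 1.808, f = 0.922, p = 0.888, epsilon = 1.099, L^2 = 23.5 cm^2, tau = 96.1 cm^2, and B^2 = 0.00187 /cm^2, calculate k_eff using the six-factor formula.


k_inf = eta*f*p*eps = 1.808*0.922*0.888*1.099 = 1.626822
P_TNL = 1/(1 + L^2*B^2) = 1/(1 + 23.5*0.00187) = 0.9579049
P_FNL = exp(-B^2*tau) = exp(-0.00187*96.1) = 0.8355150
k_eff = k_inf * P_TNL * P_FNL = 1.626822 * 0.9579049 * 0.8355150
k_eff = 1.3020

1.3020
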